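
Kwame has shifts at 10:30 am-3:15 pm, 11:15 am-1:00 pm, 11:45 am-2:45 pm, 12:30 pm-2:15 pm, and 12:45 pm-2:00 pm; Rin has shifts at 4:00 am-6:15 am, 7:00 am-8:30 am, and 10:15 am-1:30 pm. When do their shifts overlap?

10:30 am–1:30 pm

Merge the first list: 10:30 am–3:15 pm.
10:30 am–3:15 pm ∩ B → 10:30 am–1:30 pm.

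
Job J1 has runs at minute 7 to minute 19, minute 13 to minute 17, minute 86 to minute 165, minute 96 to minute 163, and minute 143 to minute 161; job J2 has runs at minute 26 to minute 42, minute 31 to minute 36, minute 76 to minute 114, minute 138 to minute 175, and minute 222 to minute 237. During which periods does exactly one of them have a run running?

First set merges to minute 7 to minute 19, minute 86 to minute 165.
Second set merges to minute 26 to minute 42, minute 76 to minute 114, minute 138 to minute 175, minute 222 to minute 237.
A but not B: minute 7 to minute 19, minute 114 to minute 138.
B but not A: minute 26 to minute 42, minute 76 to minute 86, minute 165 to minute 175, minute 222 to minute 237.
Combining gives A △ B.

minute 7 to minute 19, minute 26 to minute 42, minute 76 to minute 86, minute 114 to minute 138, minute 165 to minute 175, minute 222 to minute 237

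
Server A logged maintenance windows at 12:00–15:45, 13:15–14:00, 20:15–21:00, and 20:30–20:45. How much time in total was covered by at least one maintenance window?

4 h 30 min

Merged: 12:00-15:45, 20:15-21:00.
Lengths: 3 h 45 min + 45 min = 4 h 30 min.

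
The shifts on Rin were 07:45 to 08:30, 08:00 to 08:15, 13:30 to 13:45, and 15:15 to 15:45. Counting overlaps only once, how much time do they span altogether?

Merged: 07:45–08:30, 13:30–13:45, 15:15–15:45.
Lengths: 45 min + 15 min + 30 min = 1 h 30 min.

1 h 30 min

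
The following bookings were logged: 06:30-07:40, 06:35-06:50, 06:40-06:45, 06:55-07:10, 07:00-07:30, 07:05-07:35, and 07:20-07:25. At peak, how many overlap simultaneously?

4

Sweep endpoints in order; track running count of active intervals.
Peak of 4 reached at 07:05.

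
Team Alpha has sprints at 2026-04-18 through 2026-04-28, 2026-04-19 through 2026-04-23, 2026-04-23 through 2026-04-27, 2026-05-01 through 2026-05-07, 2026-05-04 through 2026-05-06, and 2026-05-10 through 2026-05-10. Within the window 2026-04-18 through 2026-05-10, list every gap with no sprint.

2026-04-29 through 2026-04-30, 2026-05-08 through 2026-05-09

The merged coverage is 2026-04-18 through 2026-04-28, 2026-05-01 through 2026-05-07, 2026-05-10 through 2026-05-10.
Uncovered inside 2026-04-18 through 2026-05-10: 2026-04-29 through 2026-04-30, 2026-05-08 through 2026-05-09.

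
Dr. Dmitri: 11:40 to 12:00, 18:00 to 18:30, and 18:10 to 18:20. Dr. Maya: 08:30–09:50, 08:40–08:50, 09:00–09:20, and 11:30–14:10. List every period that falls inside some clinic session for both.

11:40–12:00

First set merges to 11:40–12:00, 18:00–18:30.
Second set merges to 08:30–09:50, 11:30–14:10.
11:40–12:00 overlaps B on 11:40–12:00.
18:00–18:30 falls entirely outside B.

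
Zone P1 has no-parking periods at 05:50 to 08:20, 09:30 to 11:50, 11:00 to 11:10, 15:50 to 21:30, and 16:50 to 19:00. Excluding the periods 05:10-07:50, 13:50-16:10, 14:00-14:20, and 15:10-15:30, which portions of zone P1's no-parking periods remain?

First set merges to 05:50-08:20, 09:30-11:50, 15:50-21:30.
Second set merges to 05:10-07:50, 13:50-16:10.
05:50-08:20 minus B → 07:50-08:20.
09:30-11:50: no B overlap → unchanged.
15:50-21:30 minus B → 16:10-21:30.

07:50-08:20, 09:30-11:50, 16:10-21:30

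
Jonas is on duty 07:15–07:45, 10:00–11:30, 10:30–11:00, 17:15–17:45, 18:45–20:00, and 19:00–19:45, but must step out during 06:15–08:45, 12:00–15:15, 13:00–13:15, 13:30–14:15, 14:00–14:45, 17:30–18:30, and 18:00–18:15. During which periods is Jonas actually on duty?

10:00-11:30, 17:15-17:30, 18:45-20:00

First set merges to 07:15-07:45, 10:00-11:30, 17:15-17:45, 18:45-20:00.
Second set merges to 06:15-08:45, 12:00-15:15, 17:30-18:30.
07:15-07:45: fully covered by B → removed.
10:00-11:30: no B overlap → unchanged.
17:15-17:45 minus B → 17:15-17:30.
18:45-20:00: no B overlap → unchanged.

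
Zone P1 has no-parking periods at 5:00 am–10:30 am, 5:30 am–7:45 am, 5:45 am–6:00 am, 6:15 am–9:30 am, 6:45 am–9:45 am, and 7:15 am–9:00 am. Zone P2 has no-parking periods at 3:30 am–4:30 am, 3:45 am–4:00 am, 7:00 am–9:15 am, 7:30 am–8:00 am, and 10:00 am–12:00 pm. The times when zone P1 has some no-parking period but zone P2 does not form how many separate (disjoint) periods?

A, merged: 5:00 am–10:30 am.
B, merged: 3:30 am–4:30 am, 7:00 am–9:15 am, 10:00 am–12:00 pm.
A \ B = 5:00 am–7:00 am, 9:15 am–10:00 am.
That is 2 disjoint pieces.

2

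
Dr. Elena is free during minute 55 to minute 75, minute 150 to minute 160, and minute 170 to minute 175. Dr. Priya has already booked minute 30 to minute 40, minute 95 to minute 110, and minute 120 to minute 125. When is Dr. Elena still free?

minute 55 to minute 75, minute 150 to minute 160, minute 170 to minute 175

minute 55 to minute 75: nothing removed.
minute 150 to minute 160: nothing removed.
minute 170 to minute 175: nothing removed.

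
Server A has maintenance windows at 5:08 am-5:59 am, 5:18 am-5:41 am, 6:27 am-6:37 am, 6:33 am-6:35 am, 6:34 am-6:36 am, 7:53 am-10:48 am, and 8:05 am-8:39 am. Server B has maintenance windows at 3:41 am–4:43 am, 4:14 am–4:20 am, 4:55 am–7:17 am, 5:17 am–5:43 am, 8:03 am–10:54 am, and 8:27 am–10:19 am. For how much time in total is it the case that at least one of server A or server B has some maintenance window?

6 h 25 min

Merge the first list: 5:08 am–5:59 am, 6:27 am–6:37 am, 7:53 am–10:48 am.
Merge the second list: 3:41 am–4:43 am, 4:55 am–7:17 am, 8:03 am–10:54 am.
A ∪ B = 3:41 am–4:43 am, 4:55 am–7:17 am, 7:53 am–10:54 am.
Total: 1 h 2 min + 2 h 22 min + 3 h 1 min = 6 h 25 min.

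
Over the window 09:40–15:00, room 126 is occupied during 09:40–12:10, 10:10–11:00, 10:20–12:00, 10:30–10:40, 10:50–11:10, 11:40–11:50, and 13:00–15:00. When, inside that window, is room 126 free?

12:10–13:00

Covered (merged): 09:40–12:10, 13:00–15:00.
Complement within 09:40–15:00: 12:10–13:00.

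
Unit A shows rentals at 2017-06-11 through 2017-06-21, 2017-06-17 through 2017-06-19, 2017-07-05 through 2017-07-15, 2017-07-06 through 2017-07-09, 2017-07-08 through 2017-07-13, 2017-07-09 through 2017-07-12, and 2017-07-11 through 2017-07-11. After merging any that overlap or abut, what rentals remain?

2017-06-11 through 2017-06-21, 2017-07-05 through 2017-07-15

2017-06-17 through 2017-06-19 overlaps/touches 2017-06-11 through 2017-06-21 → extend to 2017-06-11 through 2017-06-21.
2017-07-05 through 2017-07-15 is disjoint → start new block.
2017-07-06 through 2017-07-09 overlaps/touches 2017-07-05 through 2017-07-15 → extend to 2017-07-05 through 2017-07-15.
2017-07-08 through 2017-07-13 overlaps/touches 2017-07-05 through 2017-07-15 → extend to 2017-07-05 through 2017-07-15.
2017-07-09 through 2017-07-12 overlaps/touches 2017-07-05 through 2017-07-15 → extend to 2017-07-05 through 2017-07-15.
2017-07-11 through 2017-07-11 overlaps/touches 2017-07-05 through 2017-07-15 → extend to 2017-07-05 through 2017-07-15.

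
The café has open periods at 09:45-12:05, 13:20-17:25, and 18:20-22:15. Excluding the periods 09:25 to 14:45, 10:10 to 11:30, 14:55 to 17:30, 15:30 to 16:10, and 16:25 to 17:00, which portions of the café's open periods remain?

Merge the second list: 09:25–14:45, 14:55–17:30.
09:45–12:05: entirely removed.
13:20–17:25 \ B = 14:45–14:55.
18:20–22:15: nothing removed.

14:45–14:55, 18:20–22:15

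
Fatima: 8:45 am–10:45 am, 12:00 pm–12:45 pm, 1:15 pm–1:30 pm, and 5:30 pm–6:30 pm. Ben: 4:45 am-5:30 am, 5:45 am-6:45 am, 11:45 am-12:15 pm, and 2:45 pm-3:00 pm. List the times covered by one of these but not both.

4:45 am–5:30 am, 5:45 am–6:45 am, 8:45 am–10:45 am, 11:45 am–12:00 pm, 12:15 pm–12:45 pm, 1:15 pm–1:30 pm, 2:45 pm–3:00 pm, 5:30 pm–6:30 pm

A but not B: 8:45 am–10:45 am, 12:15 pm–12:45 pm, 1:15 pm–1:30 pm, 5:30 pm–6:30 pm.
B but not A: 4:45 am–5:30 am, 5:45 am–6:45 am, 11:45 am–12:00 pm, 2:45 pm–3:00 pm.
Combining gives A △ B.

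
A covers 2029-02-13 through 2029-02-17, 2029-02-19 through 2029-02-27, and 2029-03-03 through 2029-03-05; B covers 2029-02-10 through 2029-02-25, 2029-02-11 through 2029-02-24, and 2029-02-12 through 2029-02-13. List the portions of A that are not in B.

B, merged: 2029-02-10 through 2029-02-25.
2029-02-13 through 2029-02-17: fully covered by B → removed.
2029-02-19 through 2029-02-27 minus B → 2029-02-26 through 2029-02-27.
2029-03-03 through 2029-03-05: no B overlap → unchanged.

2029-02-26 through 2029-02-27, 2029-03-03 through 2029-03-05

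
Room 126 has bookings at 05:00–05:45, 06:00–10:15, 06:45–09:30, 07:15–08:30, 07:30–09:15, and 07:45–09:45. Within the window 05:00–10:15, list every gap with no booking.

The merged coverage is 05:00–05:45, 06:00–10:15.
Uncovered inside 05:00–10:15: 05:45–06:00.

05:45–06:00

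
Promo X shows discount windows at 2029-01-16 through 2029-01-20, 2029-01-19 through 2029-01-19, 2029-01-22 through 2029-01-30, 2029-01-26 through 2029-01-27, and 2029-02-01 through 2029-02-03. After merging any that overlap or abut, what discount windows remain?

2029-01-16 through 2029-01-20, 2029-01-22 through 2029-01-30, 2029-02-01 through 2029-02-03

2029-01-19 through 2029-01-19 overlaps/touches 2029-01-16 through 2029-01-20 → extend to 2029-01-16 through 2029-01-20.
2029-01-22 through 2029-01-30 is disjoint → start new block.
2029-01-26 through 2029-01-27 overlaps/touches 2029-01-22 through 2029-01-30 → extend to 2029-01-22 through 2029-01-30.
2029-02-01 through 2029-02-03 is disjoint → start new block.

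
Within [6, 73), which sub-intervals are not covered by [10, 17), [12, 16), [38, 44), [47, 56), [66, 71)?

After merging, the occupied span is [10, 17), [38, 44), [47, 56), [66, 71).
Gaps within [6, 73): [6, 10), [17, 38), [44, 47), [56, 66), [71, 73).

[6, 10) ∪ [17, 38) ∪ [44, 47) ∪ [56, 66) ∪ [71, 73)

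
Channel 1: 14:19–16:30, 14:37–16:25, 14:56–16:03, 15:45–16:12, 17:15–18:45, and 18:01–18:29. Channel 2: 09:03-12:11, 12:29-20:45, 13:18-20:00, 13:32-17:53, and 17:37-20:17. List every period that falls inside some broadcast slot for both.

14:19-16:30, 17:15-18:45

First set merges to 14:19-16:30, 17:15-18:45.
Second set merges to 09:03-12:11, 12:29-20:45.
14:19-16:30 overlaps B on 14:19-16:30.
17:15-18:45 overlaps B on 17:15-18:45.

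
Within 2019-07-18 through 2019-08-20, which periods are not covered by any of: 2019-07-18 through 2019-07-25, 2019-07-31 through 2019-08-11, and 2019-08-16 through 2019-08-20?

The merged coverage is 2019-07-18 through 2019-07-25, 2019-07-31 through 2019-08-11, 2019-08-16 through 2019-08-20.
Complement within 2019-07-18 through 2019-08-20: 2019-07-26 through 2019-07-30, 2019-08-12 through 2019-08-15.

2019-07-26 through 2019-07-30, 2019-08-12 through 2019-08-15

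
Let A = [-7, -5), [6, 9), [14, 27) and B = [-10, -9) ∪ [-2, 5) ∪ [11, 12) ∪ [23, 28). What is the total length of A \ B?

A \ B = [-7, -5), [6, 9), [14, 23).
Total: 2 + 3 + 9 = 14.

14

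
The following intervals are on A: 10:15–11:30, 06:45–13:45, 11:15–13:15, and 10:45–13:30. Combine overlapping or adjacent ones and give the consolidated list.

Sort by start: 06:45–13:45, 10:15–11:30, 10:45–13:30, 11:15–13:15.
10:15–11:30 overlaps/touches 06:45–13:45 → extend to 06:45–13:45.
10:45–13:30 overlaps/touches 06:45–13:45 → extend to 06:45–13:45.
11:15–13:15 overlaps/touches 06:45–13:45 → extend to 06:45–13:45.

06:45–13:45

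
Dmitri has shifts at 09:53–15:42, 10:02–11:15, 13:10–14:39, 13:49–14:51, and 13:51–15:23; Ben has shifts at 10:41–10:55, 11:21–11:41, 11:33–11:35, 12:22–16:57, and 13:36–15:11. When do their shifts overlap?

A, merged: 09:53–15:42.
B, merged: 10:41–10:55, 11:21–11:41, 12:22–16:57.
09:53–15:42 meets the second set on 10:41–10:55, 11:21–11:41, 12:22–15:42.

10:41–10:55, 11:21–11:41, 12:22–15:42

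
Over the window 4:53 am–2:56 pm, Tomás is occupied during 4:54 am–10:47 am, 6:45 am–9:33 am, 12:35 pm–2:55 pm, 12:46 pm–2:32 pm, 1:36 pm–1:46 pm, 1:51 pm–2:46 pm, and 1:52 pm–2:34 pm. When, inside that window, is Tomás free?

The merged coverage is 4:54 am–10:47 am, 12:35 pm–2:55 pm.
Complement within 4:53 am–2:56 pm: 4:53 am–4:54 am, 10:47 am–12:35 pm, 2:55 pm–2:56 pm.

4:53 am–4:54 am, 10:47 am–12:35 pm, 2:55 pm–2:56 pm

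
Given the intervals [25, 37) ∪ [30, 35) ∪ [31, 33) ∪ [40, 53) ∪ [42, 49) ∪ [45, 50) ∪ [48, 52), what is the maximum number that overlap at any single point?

4

At 48, 4 of the intervals are simultaneously active.
No point has more.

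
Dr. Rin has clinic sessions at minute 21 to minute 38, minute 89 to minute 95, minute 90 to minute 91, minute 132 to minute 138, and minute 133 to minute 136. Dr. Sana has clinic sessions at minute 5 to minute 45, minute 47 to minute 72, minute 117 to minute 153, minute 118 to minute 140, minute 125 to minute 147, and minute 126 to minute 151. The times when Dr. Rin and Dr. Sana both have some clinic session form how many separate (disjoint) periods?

A, merged: minute 21 to minute 38, minute 89 to minute 95, minute 132 to minute 138.
B, merged: minute 5 to minute 45, minute 47 to minute 72, minute 117 to minute 153.
A ∩ B = minute 21 to minute 38, minute 132 to minute 138.
That is 2 disjoint pieces.

2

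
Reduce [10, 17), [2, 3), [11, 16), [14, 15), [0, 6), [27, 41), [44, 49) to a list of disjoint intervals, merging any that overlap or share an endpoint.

[0, 6) ∪ [10, 17) ∪ [27, 41) ∪ [44, 49)

Sort by start: [0, 6), [2, 3), [10, 17), [11, 16), [14, 15), [27, 41), [44, 49).
[2, 3) overlaps/touches [0, 6) → extend to [0, 6).
[10, 17) is disjoint → start new block.
[11, 16) overlaps/touches [10, 17) → extend to [10, 17).
[14, 15) overlaps/touches [10, 17) → extend to [10, 17).
[27, 41) is disjoint → start new block.
[44, 49) is disjoint → start new block.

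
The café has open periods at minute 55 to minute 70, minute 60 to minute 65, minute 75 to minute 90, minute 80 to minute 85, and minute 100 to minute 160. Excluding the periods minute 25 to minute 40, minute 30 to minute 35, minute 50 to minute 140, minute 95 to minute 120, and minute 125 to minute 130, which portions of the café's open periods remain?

minute 140 to minute 160

Merge the first list: minute 55 to minute 70, minute 75 to minute 90, minute 100 to minute 160.
Merge the second list: minute 25 to minute 40, minute 50 to minute 140.
minute 55 to minute 70: entirely removed.
minute 75 to minute 90: entirely removed.
minute 100 to minute 160 \ B = minute 140 to minute 160.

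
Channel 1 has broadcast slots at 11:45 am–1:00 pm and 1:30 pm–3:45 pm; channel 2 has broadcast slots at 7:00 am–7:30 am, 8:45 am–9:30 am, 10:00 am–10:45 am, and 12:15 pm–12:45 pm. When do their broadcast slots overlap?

11:45 am–1:00 pm overlaps B on 12:15 pm–12:45 pm.
1:30 pm–3:45 pm falls entirely outside B.

12:15 pm–12:45 pm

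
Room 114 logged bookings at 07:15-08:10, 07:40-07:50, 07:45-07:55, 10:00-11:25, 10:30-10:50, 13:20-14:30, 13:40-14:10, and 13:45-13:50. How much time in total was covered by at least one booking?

Merged: 07:15-08:10, 10:00-11:25, 13:20-14:30.
Lengths: 55 min + 1 h 25 min + 1 h 10 min = 3 h 30 min.

3 h 30 min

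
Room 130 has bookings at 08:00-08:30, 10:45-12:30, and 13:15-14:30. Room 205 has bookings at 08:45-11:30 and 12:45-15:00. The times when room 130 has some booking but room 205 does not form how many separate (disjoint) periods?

2

A \ B = 08:00-08:30, 11:30-12:30.
That is 2 disjoint pieces.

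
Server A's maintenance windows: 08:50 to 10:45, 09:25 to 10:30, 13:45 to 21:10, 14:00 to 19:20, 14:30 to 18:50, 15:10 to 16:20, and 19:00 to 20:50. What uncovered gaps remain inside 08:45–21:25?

The merged coverage is 08:50–10:45, 13:45–21:10.
Gaps within 08:45–21:25: 08:45–08:50, 10:45–13:45, 21:10–21:25.

08:45–08:50, 10:45–13:45, 21:10–21:25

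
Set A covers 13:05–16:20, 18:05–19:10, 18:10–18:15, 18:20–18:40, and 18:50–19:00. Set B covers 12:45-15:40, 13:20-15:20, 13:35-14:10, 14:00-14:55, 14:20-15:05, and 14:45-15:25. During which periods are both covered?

Merge the first list: 13:05–16:20, 18:05–19:10.
Merge the second list: 12:45–15:40.
13:05–16:20 ∩ B → 13:05–15:40.
18:05–19:10 meets no B interval.

13:05–15:40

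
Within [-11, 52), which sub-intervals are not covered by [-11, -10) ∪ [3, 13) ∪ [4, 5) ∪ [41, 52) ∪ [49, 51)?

[-10, 3) ∪ [13, 41)

After merging, the occupied span is [-11, -10), [3, 13), [41, 52).
Complement within [-11, 52): [-10, 3), [13, 41).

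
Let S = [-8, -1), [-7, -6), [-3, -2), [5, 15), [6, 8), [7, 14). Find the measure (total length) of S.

17

Merged: [-8, -1), [5, 15).
Lengths: 7 + 10 = 17.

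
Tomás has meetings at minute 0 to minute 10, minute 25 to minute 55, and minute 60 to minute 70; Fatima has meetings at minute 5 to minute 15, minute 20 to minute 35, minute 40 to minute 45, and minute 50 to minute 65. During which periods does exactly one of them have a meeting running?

minute 0 to minute 5, minute 10 to minute 15, minute 20 to minute 25, minute 35 to minute 40, minute 45 to minute 50, minute 55 to minute 60, minute 65 to minute 70

A but not B: minute 0 to minute 5, minute 35 to minute 40, minute 45 to minute 50, minute 65 to minute 70.
B but not A: minute 10 to minute 15, minute 20 to minute 25, minute 55 to minute 60.
Combining gives A △ B.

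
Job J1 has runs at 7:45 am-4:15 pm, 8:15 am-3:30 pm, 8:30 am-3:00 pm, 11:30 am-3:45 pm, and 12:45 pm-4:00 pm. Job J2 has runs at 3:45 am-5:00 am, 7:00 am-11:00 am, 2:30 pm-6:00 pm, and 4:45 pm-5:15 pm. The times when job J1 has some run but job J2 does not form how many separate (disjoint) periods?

First set merges to 7:45 am-4:15 pm.
Second set merges to 3:45 am-5:00 am, 7:00 am-11:00 am, 2:30 pm-6:00 pm.
A \ B = 11:00 am-2:30 pm.
That is 1 disjoint piece.

1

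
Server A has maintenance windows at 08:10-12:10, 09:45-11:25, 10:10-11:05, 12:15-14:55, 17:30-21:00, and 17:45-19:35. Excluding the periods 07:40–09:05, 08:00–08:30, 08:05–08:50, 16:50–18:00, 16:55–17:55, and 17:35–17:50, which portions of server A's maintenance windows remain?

A, merged: 08:10-12:10, 12:15-14:55, 17:30-21:00.
B, merged: 07:40-09:05, 16:50-18:00.
08:10-12:10 minus B → 09:05-12:10.
12:15-14:55: no B overlap → unchanged.
17:30-21:00 minus B → 18:00-21:00.

09:05-12:10, 12:15-14:55, 18:00-21:00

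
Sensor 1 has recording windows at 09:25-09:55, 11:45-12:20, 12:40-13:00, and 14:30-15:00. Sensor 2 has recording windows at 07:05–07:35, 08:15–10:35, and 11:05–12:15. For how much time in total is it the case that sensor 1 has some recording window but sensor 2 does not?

A \ B = 12:15–12:20, 12:40–13:00, 14:30–15:00.
Total: 5 min + 20 min + 30 min = 55 min.

55 min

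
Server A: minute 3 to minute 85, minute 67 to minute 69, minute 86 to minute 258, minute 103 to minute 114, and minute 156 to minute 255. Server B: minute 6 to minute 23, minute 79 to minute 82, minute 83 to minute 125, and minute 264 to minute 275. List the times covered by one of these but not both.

A, merged: minute 3 to minute 85, minute 86 to minute 258.
A but not B: minute 3 to minute 6, minute 23 to minute 79, minute 82 to minute 83, minute 125 to minute 258.
B but not A: minute 85 to minute 86, minute 264 to minute 275.
Combining gives A △ B.

minute 3 to minute 6, minute 23 to minute 79, minute 82 to minute 83, minute 85 to minute 86, minute 125 to minute 258, minute 264 to minute 275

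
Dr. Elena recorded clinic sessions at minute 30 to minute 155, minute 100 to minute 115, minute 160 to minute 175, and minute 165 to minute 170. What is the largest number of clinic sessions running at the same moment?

2

Walk the sorted start/end points keeping a running depth.
The depth first hits 2 at minute 100.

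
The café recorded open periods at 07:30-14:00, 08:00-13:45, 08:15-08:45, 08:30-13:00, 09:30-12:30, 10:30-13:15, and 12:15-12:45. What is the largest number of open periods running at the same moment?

At 12:15, 6 of the intervals are simultaneously active.
No point has more.

6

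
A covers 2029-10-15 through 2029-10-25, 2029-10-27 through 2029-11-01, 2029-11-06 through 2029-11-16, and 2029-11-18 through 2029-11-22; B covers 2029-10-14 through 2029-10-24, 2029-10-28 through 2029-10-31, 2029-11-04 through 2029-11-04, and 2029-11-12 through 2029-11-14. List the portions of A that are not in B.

2029-10-15 through 2029-10-25 with B removed leaves 2029-10-25 through 2029-10-25.
2029-10-27 through 2029-11-01 with B removed leaves 2029-10-27 through 2029-10-27, 2029-11-01 through 2029-11-01.
2029-11-06 through 2029-11-16 with B removed leaves 2029-11-06 through 2029-11-11, 2029-11-15 through 2029-11-16.
2029-11-18 through 2029-11-22 is untouched.

2029-10-25 through 2029-10-25, 2029-10-27 through 2029-10-27, 2029-11-01 through 2029-11-01, 2029-11-06 through 2029-11-11, 2029-11-15 through 2029-11-16, 2029-11-18 through 2029-11-22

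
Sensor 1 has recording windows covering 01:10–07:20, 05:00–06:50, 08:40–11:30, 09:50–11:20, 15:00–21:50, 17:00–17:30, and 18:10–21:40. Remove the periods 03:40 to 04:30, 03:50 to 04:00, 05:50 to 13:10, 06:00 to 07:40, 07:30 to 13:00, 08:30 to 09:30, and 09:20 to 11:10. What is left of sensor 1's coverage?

A, merged: 01:10-07:20, 08:40-11:30, 15:00-21:50.
B, merged: 03:40-04:30, 05:50-13:10.
01:10-07:20 with B removed leaves 01:10-03:40, 04:30-05:50.
08:40-11:30 lies entirely inside B → drops out.
15:00-21:50 is untouched.

01:10-03:40, 04:30-05:50, 15:00-21:50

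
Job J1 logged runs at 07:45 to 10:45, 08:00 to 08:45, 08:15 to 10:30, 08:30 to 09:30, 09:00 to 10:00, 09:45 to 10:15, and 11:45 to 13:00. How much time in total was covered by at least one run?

Merged: 07:45-10:45, 11:45-13:00.
Lengths: 3 h + 1 h 15 min = 4 h 15 min.

4 h 15 min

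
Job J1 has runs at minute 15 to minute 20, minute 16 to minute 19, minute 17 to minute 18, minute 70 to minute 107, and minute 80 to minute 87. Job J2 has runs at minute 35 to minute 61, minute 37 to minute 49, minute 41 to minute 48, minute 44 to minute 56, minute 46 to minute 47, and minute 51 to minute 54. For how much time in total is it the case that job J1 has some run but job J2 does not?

A, merged: minute 15 to minute 20, minute 70 to minute 107.
B, merged: minute 35 to minute 61.
A \ B = minute 15 to minute 20, minute 70 to minute 107.
Total: 5 minutes + 37 minutes = 42 minutes.

42 minutes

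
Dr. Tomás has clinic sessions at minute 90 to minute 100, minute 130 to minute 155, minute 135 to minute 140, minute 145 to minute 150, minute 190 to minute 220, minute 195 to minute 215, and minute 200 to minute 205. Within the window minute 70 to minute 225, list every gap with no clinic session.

minute 70 to minute 90, minute 100 to minute 130, minute 155 to minute 190, minute 220 to minute 225

The merged coverage is minute 90 to minute 100, minute 130 to minute 155, minute 190 to minute 220.
Gaps within minute 70 to minute 225: minute 70 to minute 90, minute 100 to minute 130, minute 155 to minute 190, minute 220 to minute 225.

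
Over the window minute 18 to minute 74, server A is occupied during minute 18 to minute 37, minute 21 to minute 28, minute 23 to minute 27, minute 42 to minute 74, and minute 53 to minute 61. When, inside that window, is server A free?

The merged coverage is minute 18 to minute 37, minute 42 to minute 74.
Gaps within minute 18 to minute 74: minute 37 to minute 42.

minute 37 to minute 42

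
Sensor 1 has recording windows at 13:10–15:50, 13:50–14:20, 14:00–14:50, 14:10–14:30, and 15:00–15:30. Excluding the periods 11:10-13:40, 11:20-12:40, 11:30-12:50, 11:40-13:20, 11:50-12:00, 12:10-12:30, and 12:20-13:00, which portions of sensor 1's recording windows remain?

Merge the first list: 13:10–15:50.
Merge the second list: 11:10–13:40.
13:10–15:50 \ B = 13:40–15:50.

13:40–15:50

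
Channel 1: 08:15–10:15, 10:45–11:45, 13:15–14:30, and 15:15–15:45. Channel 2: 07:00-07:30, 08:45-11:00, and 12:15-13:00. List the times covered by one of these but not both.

07:00–07:30, 08:15–08:45, 10:15–10:45, 11:00–11:45, 12:15–13:00, 13:15–14:30, 15:15–15:45

A but not B: 08:15–08:45, 11:00–11:45, 13:15–14:30, 15:15–15:45.
B but not A: 07:00–07:30, 10:15–10:45, 12:15–13:00.
Combining gives A △ B.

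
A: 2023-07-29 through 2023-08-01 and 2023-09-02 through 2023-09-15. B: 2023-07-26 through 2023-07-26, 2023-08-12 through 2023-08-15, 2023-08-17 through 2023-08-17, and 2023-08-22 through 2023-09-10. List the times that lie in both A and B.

2023-07-29 through 2023-08-01 falls entirely outside B.
2023-09-02 through 2023-09-15 overlaps B on 2023-09-02 through 2023-09-10.

2023-09-02 through 2023-09-10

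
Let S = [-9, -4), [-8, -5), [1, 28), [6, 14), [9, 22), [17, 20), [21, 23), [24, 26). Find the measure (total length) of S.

32

Merged: [-9, -4), [1, 28).
Lengths: 5 + 27 = 32.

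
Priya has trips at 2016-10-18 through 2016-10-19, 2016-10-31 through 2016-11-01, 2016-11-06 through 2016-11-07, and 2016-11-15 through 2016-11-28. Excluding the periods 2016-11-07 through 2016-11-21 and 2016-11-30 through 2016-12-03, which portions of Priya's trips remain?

2016-10-18 through 2016-10-19, 2016-10-31 through 2016-11-01, 2016-11-06 through 2016-11-06, 2016-11-22 through 2016-11-28

2016-10-18 through 2016-10-19: no B overlap → unchanged.
2016-10-31 through 2016-11-01: no B overlap → unchanged.
2016-11-06 through 2016-11-07 minus B → 2016-11-06 through 2016-11-06.
2016-11-15 through 2016-11-28 minus B → 2016-11-22 through 2016-11-28.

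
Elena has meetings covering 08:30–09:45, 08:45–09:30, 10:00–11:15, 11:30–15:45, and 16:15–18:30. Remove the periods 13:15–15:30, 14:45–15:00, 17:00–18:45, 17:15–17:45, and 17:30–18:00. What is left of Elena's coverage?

First set merges to 08:30–09:45, 10:00–11:15, 11:30–15:45, 16:15–18:30.
Second set merges to 13:15–15:30, 17:00–18:45.
08:30–09:45 is untouched.
10:00–11:15 is untouched.
11:30–15:45 with B removed leaves 11:30–13:15, 15:30–15:45.
16:15–18:30 with B removed leaves 16:15–17:00.

08:30–09:45, 10:00–11:15, 11:30–13:15, 15:30–15:45, 16:15–17:00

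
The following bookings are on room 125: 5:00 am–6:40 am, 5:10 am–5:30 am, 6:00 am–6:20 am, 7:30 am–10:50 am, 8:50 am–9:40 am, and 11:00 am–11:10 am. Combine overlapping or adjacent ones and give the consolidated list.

5:10 am–5:30 am overlaps/touches 5:00 am–6:40 am → extend to 5:00 am–6:40 am.
6:00 am–6:20 am overlaps/touches 5:00 am–6:40 am → extend to 5:00 am–6:40 am.
7:30 am–10:50 am is disjoint → start new block.
8:50 am–9:40 am overlaps/touches 7:30 am–10:50 am → extend to 7:30 am–10:50 am.
11:00 am–11:10 am is disjoint → start new block.

5:00 am–6:40 am, 7:30 am–10:50 am, 11:00 am–11:10 am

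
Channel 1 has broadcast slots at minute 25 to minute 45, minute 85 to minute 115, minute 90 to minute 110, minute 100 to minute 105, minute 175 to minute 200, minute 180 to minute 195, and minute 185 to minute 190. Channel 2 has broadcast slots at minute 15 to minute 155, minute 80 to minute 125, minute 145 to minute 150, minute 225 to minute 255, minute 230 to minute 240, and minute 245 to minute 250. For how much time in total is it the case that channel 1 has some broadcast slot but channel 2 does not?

25 minutes

First set merges to minute 25 to minute 45, minute 85 to minute 115, minute 175 to minute 200.
Second set merges to minute 15 to minute 155, minute 225 to minute 255.
A \ B = minute 175 to minute 200.
Total: 25 minutes.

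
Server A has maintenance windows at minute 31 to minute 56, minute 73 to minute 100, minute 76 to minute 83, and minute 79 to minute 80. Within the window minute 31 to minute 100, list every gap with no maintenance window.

Covered (merged): minute 31 to minute 56, minute 73 to minute 100.
Complement within minute 31 to minute 100: minute 56 to minute 73.

minute 56 to minute 73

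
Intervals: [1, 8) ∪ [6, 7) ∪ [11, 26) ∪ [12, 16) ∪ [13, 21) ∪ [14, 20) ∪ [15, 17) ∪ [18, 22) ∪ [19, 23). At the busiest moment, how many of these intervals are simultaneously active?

5

Sweep endpoints in order; track running count of active intervals.
Peak of 5 reached at 15.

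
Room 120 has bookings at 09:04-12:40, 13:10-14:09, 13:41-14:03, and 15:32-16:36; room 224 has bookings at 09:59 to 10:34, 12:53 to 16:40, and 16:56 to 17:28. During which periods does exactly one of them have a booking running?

Merge the first list: 09:04-12:40, 13:10-14:09, 15:32-16:36.
A but not B: 09:04-09:59, 10:34-12:40.
B but not A: 12:53-13:10, 14:09-15:32, 16:36-16:40, 16:56-17:28.
Combining gives A △ B.

09:04-09:59, 10:34-12:40, 12:53-13:10, 14:09-15:32, 16:36-16:40, 16:56-17:28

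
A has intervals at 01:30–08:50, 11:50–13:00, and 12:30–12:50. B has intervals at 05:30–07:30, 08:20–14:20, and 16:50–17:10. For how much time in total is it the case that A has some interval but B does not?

First set merges to 01:30-08:50, 11:50-13:00.
A \ B = 01:30-05:30, 07:30-08:20.
Total: 4 h + 50 min = 4 h 50 min.

4 h 50 min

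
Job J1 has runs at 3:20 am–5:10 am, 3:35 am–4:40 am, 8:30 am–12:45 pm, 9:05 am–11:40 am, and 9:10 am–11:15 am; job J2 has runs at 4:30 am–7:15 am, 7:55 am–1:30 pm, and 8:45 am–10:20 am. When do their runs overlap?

A, merged: 3:20 am-5:10 am, 8:30 am-12:45 pm.
B, merged: 4:30 am-7:15 am, 7:55 am-1:30 pm.
3:20 am-5:10 am meets the second set on 4:30 am-5:10 am.
8:30 am-12:45 pm meets the second set on 8:30 am-12:45 pm.

4:30 am-5:10 am, 8:30 am-12:45 pm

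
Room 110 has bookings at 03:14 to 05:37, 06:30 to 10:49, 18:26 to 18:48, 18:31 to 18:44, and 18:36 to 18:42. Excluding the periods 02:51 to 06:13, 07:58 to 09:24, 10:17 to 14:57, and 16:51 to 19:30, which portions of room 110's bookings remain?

Merge the first list: 03:14–05:37, 06:30–10:49, 18:26–18:48.
03:14–05:37 lies entirely inside B → drops out.
06:30–10:49 with B removed leaves 06:30–07:58, 09:24–10:17.
18:26–18:48 lies entirely inside B → drops out.

06:30–07:58, 09:24–10:17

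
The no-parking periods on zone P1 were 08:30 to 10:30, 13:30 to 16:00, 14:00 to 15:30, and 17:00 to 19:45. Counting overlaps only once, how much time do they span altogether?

Merged: 08:30–10:30, 13:30–16:00, 17:00–19:45.
Lengths: 2 h + 2 h 30 min + 2 h 45 min = 7 h 15 min.

7 h 15 min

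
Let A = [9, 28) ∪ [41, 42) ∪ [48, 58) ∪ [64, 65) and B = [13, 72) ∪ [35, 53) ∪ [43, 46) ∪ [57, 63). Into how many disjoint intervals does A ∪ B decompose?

1

Merge the second list: [13, 72).
A ∪ B = [9, 72).
That is 1 disjoint piece.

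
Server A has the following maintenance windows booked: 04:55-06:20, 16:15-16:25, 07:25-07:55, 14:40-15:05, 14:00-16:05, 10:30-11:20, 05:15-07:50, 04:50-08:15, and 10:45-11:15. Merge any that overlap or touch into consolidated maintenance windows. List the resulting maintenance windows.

04:50–08:15, 10:30–11:20, 14:00–16:05, 16:15–16:25

Sort by start: 04:50–08:15, 04:55–06:20, 05:15–07:50, 07:25–07:55, 10:30–11:20, 10:45–11:15, 14:00–16:05, 14:40–15:05, 16:15–16:25.
04:55–06:20 overlaps/touches 04:50–08:15 → extend to 04:50–08:15.
05:15–07:50 overlaps/touches 04:50–08:15 → extend to 04:50–08:15.
07:25–07:55 overlaps/touches 04:50–08:15 → extend to 04:50–08:15.
10:30–11:20 is disjoint → start new block.
10:45–11:15 overlaps/touches 10:30–11:20 → extend to 10:30–11:20.
14:00–16:05 is disjoint → start new block.
14:40–15:05 overlaps/touches 14:00–16:05 → extend to 14:00–16:05.
16:15–16:25 is disjoint → start new block.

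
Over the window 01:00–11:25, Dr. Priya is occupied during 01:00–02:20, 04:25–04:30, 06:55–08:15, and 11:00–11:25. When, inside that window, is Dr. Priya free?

02:20–04:25, 04:30–06:55, 08:15–11:00

The merged coverage is 01:00–02:20, 04:25–04:30, 06:55–08:15, 11:00–11:25.
Uncovered inside 01:00–11:25: 02:20–04:25, 04:30–06:55, 08:15–11:00.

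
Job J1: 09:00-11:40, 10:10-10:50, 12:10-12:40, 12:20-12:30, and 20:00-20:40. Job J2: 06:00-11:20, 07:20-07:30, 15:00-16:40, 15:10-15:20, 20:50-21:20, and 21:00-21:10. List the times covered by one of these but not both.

06:00-09:00, 11:20-11:40, 12:10-12:40, 15:00-16:40, 20:00-20:40, 20:50-21:20

Merge the first list: 09:00-11:40, 12:10-12:40, 20:00-20:40.
Merge the second list: 06:00-11:20, 15:00-16:40, 20:50-21:20.
A \ B = 11:20-11:40, 12:10-12:40, 20:00-20:40.
B \ A = 06:00-09:00, 15:00-16:40, 20:50-21:20.
Union of the two gives the symmetric difference.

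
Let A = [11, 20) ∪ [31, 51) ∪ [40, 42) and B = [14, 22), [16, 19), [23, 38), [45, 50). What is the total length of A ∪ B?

First set merges to [11, 20), [31, 51).
Second set merges to [14, 22), [23, 38), [45, 50).
A ∪ B = [11, 22), [23, 51).
Total: 11 + 28 = 39.

39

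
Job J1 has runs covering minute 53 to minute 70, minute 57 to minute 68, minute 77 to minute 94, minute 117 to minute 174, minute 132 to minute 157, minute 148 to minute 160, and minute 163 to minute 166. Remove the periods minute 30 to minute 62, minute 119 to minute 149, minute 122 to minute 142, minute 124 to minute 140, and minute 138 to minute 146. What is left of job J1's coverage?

minute 62 to minute 70, minute 77 to minute 94, minute 117 to minute 119, minute 149 to minute 174

First set merges to minute 53 to minute 70, minute 77 to minute 94, minute 117 to minute 174.
Second set merges to minute 30 to minute 62, minute 119 to minute 149.
minute 53 to minute 70 with B removed leaves minute 62 to minute 70.
minute 77 to minute 94 is untouched.
minute 117 to minute 174 with B removed leaves minute 117 to minute 119, minute 149 to minute 174.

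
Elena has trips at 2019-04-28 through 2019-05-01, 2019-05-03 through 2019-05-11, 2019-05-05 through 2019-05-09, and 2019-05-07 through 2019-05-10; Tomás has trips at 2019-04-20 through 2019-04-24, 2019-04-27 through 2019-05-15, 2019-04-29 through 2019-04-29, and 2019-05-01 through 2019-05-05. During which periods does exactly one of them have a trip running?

2019-04-20 through 2019-04-24, 2019-04-27 through 2019-04-27, 2019-05-02 through 2019-05-02, 2019-05-12 through 2019-05-15

First set merges to 2019-04-28 through 2019-05-01, 2019-05-03 through 2019-05-11.
Second set merges to 2019-04-20 through 2019-04-24, 2019-04-27 through 2019-05-15.
A but not B: none.
B but not A: 2019-04-20 through 2019-04-24, 2019-04-27 through 2019-04-27, 2019-05-02 through 2019-05-02, 2019-05-12 through 2019-05-15.
Combining gives A △ B.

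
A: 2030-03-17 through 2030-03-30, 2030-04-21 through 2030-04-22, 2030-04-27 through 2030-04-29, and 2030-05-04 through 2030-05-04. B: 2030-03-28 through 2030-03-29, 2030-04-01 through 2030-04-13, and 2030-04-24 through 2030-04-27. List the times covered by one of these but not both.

A \ B = 2030-03-17 through 2030-03-27, 2030-03-30 through 2030-03-30, 2030-04-21 through 2030-04-22, 2030-04-28 through 2030-04-29, 2030-05-04 through 2030-05-04.
B \ A = 2030-04-01 through 2030-04-13, 2030-04-24 through 2030-04-26.
Union of the two gives the symmetric difference.

2030-03-17 through 2030-03-27, 2030-03-30 through 2030-03-30, 2030-04-01 through 2030-04-13, 2030-04-21 through 2030-04-22, 2030-04-24 through 2030-04-26, 2030-04-28 through 2030-04-29, 2030-05-04 through 2030-05-04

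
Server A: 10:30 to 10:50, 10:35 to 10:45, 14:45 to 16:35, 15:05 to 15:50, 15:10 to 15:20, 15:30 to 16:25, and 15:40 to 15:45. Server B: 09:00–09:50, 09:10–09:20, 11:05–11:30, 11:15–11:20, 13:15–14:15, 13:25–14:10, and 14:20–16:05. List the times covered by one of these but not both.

First set merges to 10:30–10:50, 14:45–16:35.
Second set merges to 09:00–09:50, 11:05–11:30, 13:15–14:15, 14:20–16:05.
Only in the first: 10:30–10:50, 16:05–16:35.
Only in the second: 09:00–09:50, 11:05–11:30, 13:15–14:15, 14:20–14:45.
Together these are the periods covered by exactly one.

09:00–09:50, 10:30–10:50, 11:05–11:30, 13:15–14:15, 14:20–14:45, 16:05–16:35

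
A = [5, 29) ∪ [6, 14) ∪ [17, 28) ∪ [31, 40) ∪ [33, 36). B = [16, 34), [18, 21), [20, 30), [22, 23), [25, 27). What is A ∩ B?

First set merges to [5, 29), [31, 40).
Second set merges to [16, 34).
[5, 29) ∩ B → [16, 29).
[31, 40) ∩ B → [31, 34).

[16, 29) ∪ [31, 34)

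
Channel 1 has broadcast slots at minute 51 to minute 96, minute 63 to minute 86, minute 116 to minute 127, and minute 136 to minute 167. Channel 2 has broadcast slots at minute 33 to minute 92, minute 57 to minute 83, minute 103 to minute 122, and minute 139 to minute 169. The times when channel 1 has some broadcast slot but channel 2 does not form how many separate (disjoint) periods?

Merge the first list: minute 51 to minute 96, minute 116 to minute 127, minute 136 to minute 167.
Merge the second list: minute 33 to minute 92, minute 103 to minute 122, minute 139 to minute 169.
A \ B = minute 92 to minute 96, minute 122 to minute 127, minute 136 to minute 139.
That is 3 disjoint pieces.

3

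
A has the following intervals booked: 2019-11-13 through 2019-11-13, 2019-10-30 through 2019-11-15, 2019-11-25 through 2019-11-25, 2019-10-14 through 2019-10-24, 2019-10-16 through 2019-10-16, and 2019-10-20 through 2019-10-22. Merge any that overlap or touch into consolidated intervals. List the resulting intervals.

2019-10-14 through 2019-10-24, 2019-10-30 through 2019-11-15, 2019-11-25 through 2019-11-25

Sort by start: 2019-10-14 through 2019-10-24, 2019-10-16 through 2019-10-16, 2019-10-20 through 2019-10-22, 2019-10-30 through 2019-11-15, 2019-11-13 through 2019-11-13, 2019-11-25 through 2019-11-25.
2019-10-16 through 2019-10-16 overlaps/touches 2019-10-14 through 2019-10-24 → extend to 2019-10-14 through 2019-10-24.
2019-10-20 through 2019-10-22 overlaps/touches 2019-10-14 through 2019-10-24 → extend to 2019-10-14 through 2019-10-24.
2019-10-30 through 2019-11-15 is disjoint → start new block.
2019-11-13 through 2019-11-13 overlaps/touches 2019-10-30 through 2019-11-15 → extend to 2019-10-30 through 2019-11-15.
2019-11-25 through 2019-11-25 is disjoint → start new block.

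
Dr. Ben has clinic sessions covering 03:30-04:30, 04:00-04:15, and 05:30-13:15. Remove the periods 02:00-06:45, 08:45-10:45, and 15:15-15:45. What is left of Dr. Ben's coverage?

A, merged: 03:30–04:30, 05:30–13:15.
03:30–04:30: fully covered by B → removed.
05:30–13:15 minus B → 06:45–08:45, 10:45–13:15.

06:45–08:45, 10:45–13:15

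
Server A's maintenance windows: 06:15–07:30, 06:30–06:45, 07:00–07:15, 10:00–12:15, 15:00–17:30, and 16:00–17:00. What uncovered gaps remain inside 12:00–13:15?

The merged coverage is 06:15-07:30, 10:00-12:15, 15:00-17:30.
Gaps within 12:00-13:15: 12:15-13:15.

12:15-13:15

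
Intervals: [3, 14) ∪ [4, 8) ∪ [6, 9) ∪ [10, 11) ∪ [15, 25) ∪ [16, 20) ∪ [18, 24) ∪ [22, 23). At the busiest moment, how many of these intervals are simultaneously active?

Sweep endpoints in order; track running count of active intervals.
Peak of 3 reached at 6.

3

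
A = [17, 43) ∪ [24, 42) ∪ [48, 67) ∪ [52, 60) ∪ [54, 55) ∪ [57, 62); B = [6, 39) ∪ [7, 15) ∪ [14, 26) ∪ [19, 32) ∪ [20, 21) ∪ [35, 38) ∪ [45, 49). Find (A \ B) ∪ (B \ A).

Merge the first list: [17, 43), [48, 67).
Merge the second list: [6, 39), [45, 49).
Only in the first: [39, 43), [49, 67).
Only in the second: [6, 17), [45, 48).
Together these are the periods covered by exactly one.

[6, 17) ∪ [39, 43) ∪ [45, 48) ∪ [49, 67)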